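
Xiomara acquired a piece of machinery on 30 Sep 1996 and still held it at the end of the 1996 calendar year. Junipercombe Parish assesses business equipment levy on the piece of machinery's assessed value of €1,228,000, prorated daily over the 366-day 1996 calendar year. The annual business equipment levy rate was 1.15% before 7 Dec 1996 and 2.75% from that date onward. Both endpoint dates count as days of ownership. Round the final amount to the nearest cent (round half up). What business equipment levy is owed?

€4,930.45

30 Sep – 6 Dec 1996: 68 days at 1.15% → €1,228,000 × 1.15% × 68/366 = €2,623.7596
7 Dec – 31 Dec 1996: 25 days at 2.75% → €1,228,000 × 2.75% × 25/366 = €2,306.6940
Total = €4,930.4536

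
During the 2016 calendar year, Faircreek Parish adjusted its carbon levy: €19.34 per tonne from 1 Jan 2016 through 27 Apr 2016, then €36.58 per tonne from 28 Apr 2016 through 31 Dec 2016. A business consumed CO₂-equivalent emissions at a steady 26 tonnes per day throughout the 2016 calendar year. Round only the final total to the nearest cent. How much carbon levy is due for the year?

€295,202.96

1 Jan – 27 Apr 2016: 118 days × 26 tonnes/day = 3,068 tonnes at €19.34/tonne → €59,335.12
28 Apr – 31 Dec 2016: 248 days × 26 tonnes/day = 6,448 tonnes at €36.58/tonne → €235,867.84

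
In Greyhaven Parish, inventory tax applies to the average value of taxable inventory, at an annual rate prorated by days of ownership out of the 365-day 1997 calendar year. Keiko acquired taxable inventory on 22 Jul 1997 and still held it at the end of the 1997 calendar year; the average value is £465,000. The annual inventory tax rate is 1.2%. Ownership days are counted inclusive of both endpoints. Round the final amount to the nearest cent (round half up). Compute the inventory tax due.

Days held (22 Jul – 31 Dec 1997): 163 out of 365
Tax = £465,000 × 1.2% × 163/365 = £2,491.8904

£2,491.89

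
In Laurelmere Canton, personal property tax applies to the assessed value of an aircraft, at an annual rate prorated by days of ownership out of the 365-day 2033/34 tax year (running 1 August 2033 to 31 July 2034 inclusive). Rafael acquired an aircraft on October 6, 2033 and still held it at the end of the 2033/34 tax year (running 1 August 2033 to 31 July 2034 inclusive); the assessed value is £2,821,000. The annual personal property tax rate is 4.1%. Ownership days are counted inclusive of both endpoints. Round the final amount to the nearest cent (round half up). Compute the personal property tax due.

Days held (October 6, 2033 – July 31, 2034): 299 out of 365
Tax = £2,821,000 × 4.1% × 299/365 = £94,746.9562

£94,746.96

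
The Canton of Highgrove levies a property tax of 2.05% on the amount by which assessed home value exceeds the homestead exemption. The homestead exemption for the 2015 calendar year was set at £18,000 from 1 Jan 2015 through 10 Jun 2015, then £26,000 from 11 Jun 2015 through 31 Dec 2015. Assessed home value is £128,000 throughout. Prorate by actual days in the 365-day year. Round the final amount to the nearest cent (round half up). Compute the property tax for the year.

£2,163.34

1 Jan – 10 Jun 2015: 161 days, exemption £18,000 → (£128,000 − £18,000) × 2.05% × 161/365 = £994.6712
11 Jun – 31 Dec 2015: 204 days, exemption £26,000 → (£128,000 − £26,000) × 2.05% × 204/365 = £1,168.6685
Total = £2,163.3397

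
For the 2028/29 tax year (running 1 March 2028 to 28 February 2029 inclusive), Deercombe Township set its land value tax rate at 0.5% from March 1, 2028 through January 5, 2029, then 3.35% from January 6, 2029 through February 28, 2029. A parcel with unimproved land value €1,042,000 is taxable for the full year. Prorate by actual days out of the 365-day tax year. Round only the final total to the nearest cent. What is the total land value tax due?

€9,603.53

March 1, 2028 – January 5, 2029: 311 days at 0.5% → €1,042,000 × 0.5% × 311/365 = €4,439.2055
January 6 – February 28, 2029: 54 days at 3.35% → €1,042,000 × 3.35% × 54/365 = €5,164.3233
Total = €9,603.5288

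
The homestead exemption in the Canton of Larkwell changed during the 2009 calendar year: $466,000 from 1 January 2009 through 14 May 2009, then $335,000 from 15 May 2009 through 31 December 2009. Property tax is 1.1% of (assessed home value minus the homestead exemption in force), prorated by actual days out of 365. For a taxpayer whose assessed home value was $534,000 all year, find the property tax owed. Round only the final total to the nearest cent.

$1,659.98

1 January – 14 May 2009: 134 days, exemption $466,000 → ($534,000 − $466,000) × 1.1% × 134/365 = $274.6082
15 May – 31 December 2009: 231 days, exemption $335,000 → ($534,000 − $335,000) × 1.1% × 231/365 = $1,385.3671
Total = $1,659.9753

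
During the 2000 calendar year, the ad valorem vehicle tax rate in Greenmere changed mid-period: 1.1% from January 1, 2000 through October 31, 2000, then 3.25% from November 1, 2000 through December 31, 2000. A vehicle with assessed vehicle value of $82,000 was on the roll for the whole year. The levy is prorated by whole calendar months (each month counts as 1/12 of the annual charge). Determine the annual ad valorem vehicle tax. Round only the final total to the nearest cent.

January 1 – October 31, 2000: 10 months at 1.1% → $82,000 × 1.1% × 10/12 = $751.6667
November 1 – December 31, 2000: 2 months at 3.25% → $82,000 × 3.25% × 2/12 = $444.1667
Total = $1,195.8333

$1,195.83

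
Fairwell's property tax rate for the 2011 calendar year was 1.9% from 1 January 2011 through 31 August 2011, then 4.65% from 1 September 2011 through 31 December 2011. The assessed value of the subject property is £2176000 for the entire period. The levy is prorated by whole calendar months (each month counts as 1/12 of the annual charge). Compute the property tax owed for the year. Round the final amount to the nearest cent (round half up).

£61290.67

1 January – 31 August 2011: 8 months at 1.9% → £2176000 × 1.9% × 8/12 = £27562.6667
1 September – 31 December 2011: 4 months at 4.65% → £2176000 × 4.65% × 4/12 = £33728.0000
Total = £61290.6667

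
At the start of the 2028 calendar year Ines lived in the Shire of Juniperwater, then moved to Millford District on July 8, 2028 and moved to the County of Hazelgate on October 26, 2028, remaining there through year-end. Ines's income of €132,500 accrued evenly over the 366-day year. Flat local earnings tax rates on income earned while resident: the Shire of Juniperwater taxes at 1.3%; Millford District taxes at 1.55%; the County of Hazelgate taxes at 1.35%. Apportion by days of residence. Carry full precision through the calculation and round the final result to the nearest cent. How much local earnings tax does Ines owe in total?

€1,834.18

The Shire of Juniperwater, January 1 – July 7, 2028: 189 days → €132,500 × 1.3% × 189/366 = €889.4877
Millford District, July 8 – October 25, 2028: 110 days → €132,500 × 1.55% × 110/366 = €617.2473
The County of Hazelgate, October 26 – December 31, 2028: 67 days → €132,500 × 1.35% × 67/366 = €327.4488
Total = €1,834.1837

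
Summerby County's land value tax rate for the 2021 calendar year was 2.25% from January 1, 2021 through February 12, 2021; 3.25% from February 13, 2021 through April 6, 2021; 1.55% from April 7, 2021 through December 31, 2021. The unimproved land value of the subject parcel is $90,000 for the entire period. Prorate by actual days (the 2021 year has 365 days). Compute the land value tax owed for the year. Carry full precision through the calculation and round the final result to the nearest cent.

$1,691.38

January 1 – February 12, 2021: 43 days at 2.25% → $90,000 × 2.25% × 43/365 = $238.5616
February 13 – April 6, 2021: 53 days at 3.25% → $90,000 × 3.25% × 53/365 = $424.7260
April 7 – December 31, 2021: 269 days at 1.55% → $90,000 × 1.55% × 269/365 = $1,028.0959
Total = $1,691.3836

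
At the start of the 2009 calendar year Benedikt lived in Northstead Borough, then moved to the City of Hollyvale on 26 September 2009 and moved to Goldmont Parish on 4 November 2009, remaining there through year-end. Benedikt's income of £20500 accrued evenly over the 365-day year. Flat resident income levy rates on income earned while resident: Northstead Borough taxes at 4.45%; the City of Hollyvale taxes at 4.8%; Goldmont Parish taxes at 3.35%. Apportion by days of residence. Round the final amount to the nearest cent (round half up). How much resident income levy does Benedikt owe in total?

£884.08

Northstead Borough, 1 January – 25 September 2009: 268 days → £20500 × 4.45% × 268/365 = £669.8164
The City of Hollyvale, 26 September – 3 November 2009: 39 days → £20500 × 4.8% × 39/365 = £105.1397
Goldmont Parish, 4 November – 31 December 2009: 58 days → £20500 × 3.35% × 58/365 = £109.1274
Total = £884.0836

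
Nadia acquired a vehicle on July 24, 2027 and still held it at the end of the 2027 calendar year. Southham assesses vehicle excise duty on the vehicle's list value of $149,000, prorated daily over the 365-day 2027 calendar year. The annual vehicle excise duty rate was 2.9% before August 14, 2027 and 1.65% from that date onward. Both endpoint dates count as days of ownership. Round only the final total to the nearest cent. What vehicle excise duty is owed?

$1,191.59

July 24 – August 13, 2027: 21 days at 2.9% → $149,000 × 2.9% × 21/365 = $248.6055
August 14 – December 31, 2027: 140 days at 1.65% → $149,000 × 1.65% × 140/365 = $942.9863
Total = $1,191.5918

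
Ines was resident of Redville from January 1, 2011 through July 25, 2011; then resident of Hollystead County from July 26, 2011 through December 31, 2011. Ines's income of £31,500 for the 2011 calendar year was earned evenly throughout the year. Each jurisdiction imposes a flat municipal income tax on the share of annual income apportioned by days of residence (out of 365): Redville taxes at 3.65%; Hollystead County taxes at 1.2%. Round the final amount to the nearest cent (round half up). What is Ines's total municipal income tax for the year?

Redville, January 1 – July 25, 2011: 206 days → £31,500 × 3.65% × 206/365 = £648.9000
Hollystead County, July 26 – December 31, 2011: 159 days → £31,500 × 1.2% × 159/365 = £164.6630
Total = £813.5630

£813.56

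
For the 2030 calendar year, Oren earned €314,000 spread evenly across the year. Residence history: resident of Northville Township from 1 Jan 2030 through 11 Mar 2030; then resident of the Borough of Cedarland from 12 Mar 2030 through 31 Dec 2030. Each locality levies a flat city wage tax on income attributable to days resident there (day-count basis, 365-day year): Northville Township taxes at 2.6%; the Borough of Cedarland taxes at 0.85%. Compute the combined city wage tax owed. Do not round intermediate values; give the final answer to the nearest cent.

Northville Township, 1 Jan – 11 Mar 2030: 70 days → €314,000 × 2.6% × 70/365 = €1,565.6986
The Borough of Cedarland, 12 Mar – 31 Dec 2030: 295 days → €314,000 × 0.85% × 295/365 = €2,157.1370
Total = €3,722.8356

€3,722.84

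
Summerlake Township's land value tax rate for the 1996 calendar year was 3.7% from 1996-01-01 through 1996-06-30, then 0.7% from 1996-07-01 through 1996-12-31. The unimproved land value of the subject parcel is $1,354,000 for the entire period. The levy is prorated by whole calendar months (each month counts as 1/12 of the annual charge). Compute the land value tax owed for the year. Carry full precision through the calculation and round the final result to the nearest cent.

1996-01-01 to 1996-06-30: 6 months at 3.7% → $1,354,000 × 3.7% × 6/12 = $25,049.0000
1996-07-01 to 1996-12-31: 6 months at 0.7% → $1,354,000 × 0.7% × 6/12 = $4,739.0000
Total = $29,788.0000

$29,788.00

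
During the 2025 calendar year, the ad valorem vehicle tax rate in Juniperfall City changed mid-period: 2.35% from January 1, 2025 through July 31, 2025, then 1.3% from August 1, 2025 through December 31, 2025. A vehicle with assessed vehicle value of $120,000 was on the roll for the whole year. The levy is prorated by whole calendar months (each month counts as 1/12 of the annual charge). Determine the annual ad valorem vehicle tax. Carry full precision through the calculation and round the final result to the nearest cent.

$2,295.00

January 1 – July 31, 2025: 7 months at 2.35% → $120,000 × 2.35% × 7/12 = $1,645.0000
August 1 – December 31, 2025: 5 months at 1.3% → $120,000 × 1.3% × 5/12 = $650.0000
Total = $2,295.0000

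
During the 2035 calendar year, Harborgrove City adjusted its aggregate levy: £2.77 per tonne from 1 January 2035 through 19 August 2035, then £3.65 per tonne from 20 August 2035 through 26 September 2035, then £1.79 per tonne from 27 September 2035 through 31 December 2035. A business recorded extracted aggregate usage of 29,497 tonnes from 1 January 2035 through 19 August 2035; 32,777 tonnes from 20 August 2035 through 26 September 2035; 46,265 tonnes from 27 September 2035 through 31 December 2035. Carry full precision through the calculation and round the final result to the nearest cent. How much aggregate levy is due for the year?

£284,157.09

1 January – 19 August 2035: 29,497 tonnes at £2.77/tonne → £81,706.69
20 August – 26 September 2035: 32,777 tonnes at £3.65/tonne → £119,636.05
27 September – 31 December 2035: 46,265 tonnes at £1.79/tonne → £82,814.35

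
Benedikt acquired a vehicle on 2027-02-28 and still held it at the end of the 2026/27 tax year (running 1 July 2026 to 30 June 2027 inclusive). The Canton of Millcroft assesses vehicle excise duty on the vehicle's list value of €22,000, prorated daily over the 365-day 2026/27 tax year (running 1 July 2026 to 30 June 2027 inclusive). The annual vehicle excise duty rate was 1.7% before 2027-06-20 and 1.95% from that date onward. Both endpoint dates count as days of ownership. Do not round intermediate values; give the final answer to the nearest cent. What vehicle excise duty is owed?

2027-02-28 to 2027-06-19: 112 days at 1.7% → €22,000 × 1.7% × 112/365 = €114.7616
2027-06-20 to 2027-06-30: 11 days at 1.95% → €22,000 × 1.95% × 11/365 = €12.9288
Total = €127.6904

€127.69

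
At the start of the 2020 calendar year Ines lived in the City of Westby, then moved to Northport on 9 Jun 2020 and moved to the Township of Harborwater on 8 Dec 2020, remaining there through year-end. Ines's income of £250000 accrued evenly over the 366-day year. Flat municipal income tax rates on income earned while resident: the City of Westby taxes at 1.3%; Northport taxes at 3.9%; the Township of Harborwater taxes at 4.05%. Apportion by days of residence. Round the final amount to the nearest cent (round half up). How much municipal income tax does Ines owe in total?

The City of Westby, 1 Jan – 8 Jun 2020: 160 days → £250000 × 1.3% × 160/366 = £1420.7650
Northport, 9 Jun – 7 Dec 2020: 182 days → £250000 × 3.9% × 182/366 = £4848.3607
The Township of Harborwater, 8 Dec – 31 Dec 2020: 24 days → £250000 × 4.05% × 24/366 = £663.9344
Total = £6933.0601

£6933.06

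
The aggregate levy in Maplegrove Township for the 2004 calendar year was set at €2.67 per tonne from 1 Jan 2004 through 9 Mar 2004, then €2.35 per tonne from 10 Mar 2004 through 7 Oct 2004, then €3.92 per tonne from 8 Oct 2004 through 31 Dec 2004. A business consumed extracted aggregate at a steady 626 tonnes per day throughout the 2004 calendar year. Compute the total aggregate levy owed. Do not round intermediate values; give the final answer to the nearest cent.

€635,784.38

1 Jan – 9 Mar 2004: 69 days × 626 tonnes/day = 43,194 tonnes at €2.67/tonne → €115,327.98
10 Mar – 7 Oct 2004: 212 days × 626 tonnes/day = 132,712 tonnes at €2.35/tonne → €311,873.20
8 Oct – 31 Dec 2004: 85 days × 626 tonnes/day = 53,210 tonnes at €3.92/tonne → €208,583.20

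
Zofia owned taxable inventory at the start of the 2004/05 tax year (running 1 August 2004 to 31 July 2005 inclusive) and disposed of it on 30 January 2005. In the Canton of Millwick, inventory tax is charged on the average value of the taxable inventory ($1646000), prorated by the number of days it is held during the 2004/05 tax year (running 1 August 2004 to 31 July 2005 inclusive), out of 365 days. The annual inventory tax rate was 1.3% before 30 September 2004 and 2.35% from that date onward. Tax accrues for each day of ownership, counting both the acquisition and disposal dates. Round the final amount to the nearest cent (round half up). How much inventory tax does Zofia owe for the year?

$16552.45

1 August – 29 September 2004: 60 days at 1.3% → $1646000 × 1.3% × 60/365 = $3517.4795
30 September 2004 – 30 January 2005: 123 days at 2.35% → $1646000 × 2.35% × 123/365 = $13034.9671
Total = $16552.4466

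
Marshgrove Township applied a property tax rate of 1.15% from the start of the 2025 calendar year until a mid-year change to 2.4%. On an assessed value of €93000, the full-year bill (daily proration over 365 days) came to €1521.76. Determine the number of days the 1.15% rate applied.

223 days

Let d = days at the first rate; then 365 − d days at the second rate.
€93000 × [1.15%·d + 2.4%·(365−d)] / 365 = €1521.76
Solving gives d = 223, so the new rate took effect on 12 Aug 2025.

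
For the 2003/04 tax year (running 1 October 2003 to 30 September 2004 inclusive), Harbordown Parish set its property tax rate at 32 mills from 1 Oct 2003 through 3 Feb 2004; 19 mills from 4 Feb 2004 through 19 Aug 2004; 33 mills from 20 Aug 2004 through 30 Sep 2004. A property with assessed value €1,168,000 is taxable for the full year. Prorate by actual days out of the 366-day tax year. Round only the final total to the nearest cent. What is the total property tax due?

€29,295.74

1 Oct 2003 – 3 Feb 2004: 126 days at 32 mills → €1,168,000 × 3.2% × 126/366 = €12,867.1475
4 Feb – 19 Aug 2004: 198 days at 19 mills → €1,168,000 × 1.9% × 198/366 = €12,005.5082
20 Aug – 30 Sep 2004: 42 days at 33 mills → €1,168,000 × 3.3% × 42/366 = €4,423.0820
Total = €29,295.7377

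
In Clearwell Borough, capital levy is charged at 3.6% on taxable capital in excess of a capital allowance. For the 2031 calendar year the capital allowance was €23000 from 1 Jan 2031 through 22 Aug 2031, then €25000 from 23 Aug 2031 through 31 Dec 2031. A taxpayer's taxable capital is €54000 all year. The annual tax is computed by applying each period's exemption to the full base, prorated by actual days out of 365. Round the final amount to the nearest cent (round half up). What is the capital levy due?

1 Jan – 22 Aug 2031: 234 days, exemption €23000 → (€54000 − €23000) × 3.6% × 234/365 = €715.4630
23 Aug – 31 Dec 2031: 131 days, exemption €25000 → (€54000 − €25000) × 3.6% × 131/365 = €374.6959
Total = €1090.1589

€1090.16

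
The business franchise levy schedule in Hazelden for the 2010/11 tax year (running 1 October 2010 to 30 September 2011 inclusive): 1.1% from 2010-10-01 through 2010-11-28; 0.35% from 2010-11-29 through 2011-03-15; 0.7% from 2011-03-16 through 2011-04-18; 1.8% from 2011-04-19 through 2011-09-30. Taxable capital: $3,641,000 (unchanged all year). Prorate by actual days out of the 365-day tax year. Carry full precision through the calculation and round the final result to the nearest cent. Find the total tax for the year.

2010-10-01 to 2010-11-28: 59 days at 1.1% → $3,641,000 × 1.1% × 59/365 = $6,473.9973
2010-11-29 to 2011-03-15: 107 days at 0.35% → $3,641,000 × 0.35% × 107/365 = $3,735.7658
2011-03-16 to 2011-04-18: 34 days at 0.7% → $3,641,000 × 0.7% × 34/365 = $2,374.1315
2011-04-19 to 2011-09-30: 165 days at 1.8% → $3,641,000 × 1.8% × 165/365 = $29,626.7671
Total = $42,210.6616

$42,210.66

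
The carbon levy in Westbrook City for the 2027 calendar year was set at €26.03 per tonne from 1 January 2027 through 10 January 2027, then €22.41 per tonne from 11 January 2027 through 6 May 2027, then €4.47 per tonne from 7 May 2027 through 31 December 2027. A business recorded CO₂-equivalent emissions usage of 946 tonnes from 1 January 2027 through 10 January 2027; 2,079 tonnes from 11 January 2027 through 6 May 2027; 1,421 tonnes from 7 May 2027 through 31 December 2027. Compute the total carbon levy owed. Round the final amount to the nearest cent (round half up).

1 January – 10 January 2027: 946 tonnes at €26.03/tonne → €24,624.38
11 January – 6 May 2027: 2,079 tonnes at €22.41/tonne → €46,590.39
7 May – 31 December 2027: 1,421 tonnes at €4.47/tonne → €6,351.87

€77,566.64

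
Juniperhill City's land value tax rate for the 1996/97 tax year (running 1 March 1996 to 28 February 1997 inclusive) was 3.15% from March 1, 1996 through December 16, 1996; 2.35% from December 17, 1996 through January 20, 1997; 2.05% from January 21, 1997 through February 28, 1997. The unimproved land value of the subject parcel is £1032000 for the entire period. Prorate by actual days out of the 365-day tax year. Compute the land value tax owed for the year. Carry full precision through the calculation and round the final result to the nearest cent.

£30503.38

March 1 – December 16, 1996: 291 days at 3.15% → £1032000 × 3.15% × 291/365 = £25917.3370
December 17, 1996 – January 20, 1997: 35 days at 2.35% → £1032000 × 2.35% × 35/365 = £2325.5342
January 21 – February 28, 1997: 39 days at 2.05% → £1032000 × 2.05% × 39/365 = £2260.5041
Total = £30503.3753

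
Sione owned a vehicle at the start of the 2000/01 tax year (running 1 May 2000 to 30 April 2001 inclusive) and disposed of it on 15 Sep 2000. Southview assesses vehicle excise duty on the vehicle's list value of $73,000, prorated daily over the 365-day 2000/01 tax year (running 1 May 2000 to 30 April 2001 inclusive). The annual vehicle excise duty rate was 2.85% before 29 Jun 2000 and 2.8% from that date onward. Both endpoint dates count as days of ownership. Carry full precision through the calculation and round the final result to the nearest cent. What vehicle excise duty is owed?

$778.70

1 May – 28 Jun 2000: 59 days at 2.85% → $73,000 × 2.85% × 59/365 = $336.3000
29 Jun – 15 Sep 2000: 79 days at 2.8% → $73,000 × 2.8% × 79/365 = $442.4000
Total = $778.7000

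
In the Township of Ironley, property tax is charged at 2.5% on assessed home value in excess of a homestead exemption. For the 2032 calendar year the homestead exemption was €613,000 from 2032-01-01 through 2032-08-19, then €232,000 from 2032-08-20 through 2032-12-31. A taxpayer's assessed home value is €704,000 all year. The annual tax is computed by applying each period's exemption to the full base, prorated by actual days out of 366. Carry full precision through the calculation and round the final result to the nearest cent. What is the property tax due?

2032-01-01 to 2032-08-19: 232 days, exemption €613,000 → (€704,000 − €613,000) × 2.5% × 232/366 = €1,442.0765
2032-08-20 to 2032-12-31: 134 days, exemption €232,000 → (€704,000 − €232,000) × 2.5% × 134/366 = €4,320.2186
Total = €5,762.2951

€5,762.30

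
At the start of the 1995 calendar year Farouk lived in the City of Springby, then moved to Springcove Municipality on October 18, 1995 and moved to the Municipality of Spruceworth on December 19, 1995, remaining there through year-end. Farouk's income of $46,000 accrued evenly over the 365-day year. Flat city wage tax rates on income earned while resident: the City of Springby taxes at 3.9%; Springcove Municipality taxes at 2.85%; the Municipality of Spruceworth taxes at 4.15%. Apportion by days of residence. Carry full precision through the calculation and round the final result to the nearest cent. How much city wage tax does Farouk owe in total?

$1,716.05

The City of Springby, January 1 – October 17, 1995: 290 days → $46,000 × 3.9% × 290/365 = $1,425.3699
Springcove Municipality, October 18 – December 18, 1995: 62 days → $46,000 × 2.85% × 62/365 = $222.6904
The Municipality of Spruceworth, December 19 – December 31, 1995: 13 days → $46,000 × 4.15% × 13/365 = $67.9918
Total = $1,716.0521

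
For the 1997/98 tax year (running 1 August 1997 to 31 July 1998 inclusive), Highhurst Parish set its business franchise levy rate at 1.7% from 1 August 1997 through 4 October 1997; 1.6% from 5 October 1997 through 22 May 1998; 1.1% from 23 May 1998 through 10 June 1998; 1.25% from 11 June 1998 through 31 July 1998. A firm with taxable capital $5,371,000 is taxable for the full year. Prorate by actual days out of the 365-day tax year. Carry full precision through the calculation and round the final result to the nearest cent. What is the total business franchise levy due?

$82,867.91

1 August – 4 October 1997: 65 days at 1.7% → $5,371,000 × 1.7% × 65/365 = $16,260.1507
5 October 1997 – 22 May 1998: 230 days at 1.6% → $5,371,000 × 1.6% × 230/365 = $54,151.4521
23 May – 10 June 1998: 19 days at 1.1% → $5,371,000 × 1.1% × 19/365 = $3,075.4493
11 June – 31 July 1998: 51 days at 1.25% → $5,371,000 × 1.25% × 51/365 = $9,380.8562
Total = $82,867.9082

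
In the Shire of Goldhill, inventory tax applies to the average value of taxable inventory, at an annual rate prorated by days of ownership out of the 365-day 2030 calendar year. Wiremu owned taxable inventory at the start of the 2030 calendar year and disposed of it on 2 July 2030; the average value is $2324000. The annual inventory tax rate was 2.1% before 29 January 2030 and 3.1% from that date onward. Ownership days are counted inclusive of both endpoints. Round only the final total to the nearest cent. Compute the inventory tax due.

1 January – 28 January 2030: 28 days at 2.1% → $2324000 × 2.1% × 28/365 = $3743.8685
29 January – 2 July 2030: 155 days at 3.1% → $2324000 × 3.1% × 155/365 = $30594.0274
Total = $34337.8959

$34337.90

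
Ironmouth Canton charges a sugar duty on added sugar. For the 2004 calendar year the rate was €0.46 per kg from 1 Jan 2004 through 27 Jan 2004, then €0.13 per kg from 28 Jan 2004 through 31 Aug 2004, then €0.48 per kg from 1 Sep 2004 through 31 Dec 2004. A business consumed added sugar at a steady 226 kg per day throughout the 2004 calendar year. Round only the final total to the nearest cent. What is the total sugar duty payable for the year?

1 Jan – 27 Jan 2004: 27 days × 226 kg/day = 6,102 kg at €0.46/kg → €2,806.92
28 Jan – 31 Aug 2004: 217 days × 226 kg/day = 49,042 kg at €0.13/kg → €6,375.46
1 Sep – 31 Dec 2004: 122 days × 226 kg/day = 27,572 kg at €0.48/kg → €13,234.56

€22,416.94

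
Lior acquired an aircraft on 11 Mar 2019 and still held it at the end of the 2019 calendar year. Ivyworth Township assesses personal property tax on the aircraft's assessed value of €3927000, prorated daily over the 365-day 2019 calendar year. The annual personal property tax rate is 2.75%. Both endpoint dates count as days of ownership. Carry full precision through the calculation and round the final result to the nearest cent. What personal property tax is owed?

Days held (11 Mar – 31 Dec 2019): 296 out of 365
Tax = €3927000 × 2.75% × 296/365 = €87577.4795

€87577.48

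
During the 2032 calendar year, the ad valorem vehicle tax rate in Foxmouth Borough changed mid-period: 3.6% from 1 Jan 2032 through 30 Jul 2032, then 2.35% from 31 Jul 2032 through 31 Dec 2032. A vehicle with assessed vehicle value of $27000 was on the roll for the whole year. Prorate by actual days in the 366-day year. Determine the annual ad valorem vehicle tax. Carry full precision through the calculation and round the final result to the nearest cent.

$829.99

1 Jan – 30 Jul 2032: 212 days at 3.6% → $27000 × 3.6% × 212/366 = $563.0164
31 Jul – 31 Dec 2032: 154 days at 2.35% → $27000 × 2.35% × 154/366 = $266.9754
Total = $829.9918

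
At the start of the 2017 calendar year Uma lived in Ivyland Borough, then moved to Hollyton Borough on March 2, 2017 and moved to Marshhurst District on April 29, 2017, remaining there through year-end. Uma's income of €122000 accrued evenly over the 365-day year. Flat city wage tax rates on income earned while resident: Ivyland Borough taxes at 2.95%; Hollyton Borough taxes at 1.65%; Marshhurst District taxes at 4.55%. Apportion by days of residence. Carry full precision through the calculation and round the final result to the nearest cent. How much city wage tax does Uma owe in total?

€4667.92

Ivyland Borough, January 1 – March 1, 2017: 60 days → €122000 × 2.95% × 60/365 = €591.6164
Hollyton Borough, March 2 – April 28, 2017: 58 days → €122000 × 1.65% × 58/365 = €319.8740
Marshhurst District, April 29 – December 31, 2017: 247 days → €122000 × 4.55% × 247/365 = €3756.4301
Total = €4667.9205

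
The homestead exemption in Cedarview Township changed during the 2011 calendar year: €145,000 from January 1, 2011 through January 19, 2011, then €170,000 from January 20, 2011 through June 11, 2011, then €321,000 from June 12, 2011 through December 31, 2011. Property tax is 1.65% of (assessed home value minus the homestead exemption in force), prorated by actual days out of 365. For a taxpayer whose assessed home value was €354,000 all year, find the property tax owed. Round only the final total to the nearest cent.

January 1 – January 19, 2011: 19 days, exemption €145,000 → (€354,000 − €145,000) × 1.65% × 19/365 = €179.5110
January 20 – June 11, 2011: 143 days, exemption €170,000 → (€354,000 − €170,000) × 1.65% × 143/365 = €1,189.4466
June 12 – December 31, 2011: 203 days, exemption €321,000 → (€354,000 − €321,000) × 1.65% × 203/365 = €302.8315
Total = €1,671.7890

€1,671.79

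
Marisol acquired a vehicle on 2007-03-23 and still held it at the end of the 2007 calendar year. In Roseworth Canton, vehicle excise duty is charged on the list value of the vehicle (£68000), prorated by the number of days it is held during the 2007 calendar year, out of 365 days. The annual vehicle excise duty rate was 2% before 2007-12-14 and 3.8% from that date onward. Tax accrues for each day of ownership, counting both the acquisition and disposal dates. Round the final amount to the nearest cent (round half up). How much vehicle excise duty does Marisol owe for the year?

£1118.55

2007-03-23 to 2007-12-13: 266 days at 2% → £68000 × 2% × 266/365 = £991.1233
2007-12-14 to 2007-12-31: 18 days at 3.8% → £68000 × 3.8% × 18/365 = £127.4301
Total = £1118.5534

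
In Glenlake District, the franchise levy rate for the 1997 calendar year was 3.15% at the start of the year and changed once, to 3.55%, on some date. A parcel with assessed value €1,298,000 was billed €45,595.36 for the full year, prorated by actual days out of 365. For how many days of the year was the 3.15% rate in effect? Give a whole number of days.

Let d = days at the first rate; then 365 − d days at the second rate.
€1,298,000 × [3.15%·d + 3.55%·(365−d)] / 365 = €45,595.36
Solving gives d = 34, so the new rate took effect on February 4, 1997.

34 days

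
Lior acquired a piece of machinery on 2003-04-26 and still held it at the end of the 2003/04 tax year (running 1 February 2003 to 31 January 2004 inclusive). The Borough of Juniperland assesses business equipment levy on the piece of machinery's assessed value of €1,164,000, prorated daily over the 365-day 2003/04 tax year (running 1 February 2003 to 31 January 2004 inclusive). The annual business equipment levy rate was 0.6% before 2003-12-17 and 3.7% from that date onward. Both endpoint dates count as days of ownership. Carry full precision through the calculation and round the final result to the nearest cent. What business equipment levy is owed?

2003-04-26 to 2003-12-16: 235 days at 0.6% → €1,164,000 × 0.6% × 235/365 = €4,496.5479
2003-12-17 to 2004-01-31: 46 days at 3.7% → €1,164,000 × 3.7% × 46/365 = €5,427.7479
Total = €9,924.2959

€9,924.30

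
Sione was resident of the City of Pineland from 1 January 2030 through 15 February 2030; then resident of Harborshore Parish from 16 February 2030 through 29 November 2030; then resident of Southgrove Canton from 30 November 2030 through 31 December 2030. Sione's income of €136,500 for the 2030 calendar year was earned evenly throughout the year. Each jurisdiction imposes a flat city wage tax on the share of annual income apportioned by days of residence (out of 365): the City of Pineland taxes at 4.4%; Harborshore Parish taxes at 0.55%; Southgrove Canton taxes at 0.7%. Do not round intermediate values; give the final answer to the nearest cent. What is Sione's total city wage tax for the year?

€1,431.01

The City of Pineland, 1 January – 15 February 2030: 46 days → €136,500 × 4.4% × 46/365 = €756.9205
Harborshore Parish, 16 February – 29 November 2030: 287 days → €136,500 × 0.55% × 287/365 = €590.3158
Southgrove Canton, 30 November – 31 December 2030: 32 days → €136,500 × 0.7% × 32/365 = €83.7699
Total = €1,431.0062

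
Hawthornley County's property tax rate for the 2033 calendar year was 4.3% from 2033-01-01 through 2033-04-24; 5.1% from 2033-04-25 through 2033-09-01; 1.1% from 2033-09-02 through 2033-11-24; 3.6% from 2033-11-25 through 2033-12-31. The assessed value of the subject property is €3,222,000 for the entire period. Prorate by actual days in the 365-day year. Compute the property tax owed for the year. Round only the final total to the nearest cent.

2033-01-01 to 2033-04-24: 114 days at 4.3% → €3,222,000 × 4.3% × 114/365 = €43,271.9014
2033-04-25 to 2033-09-01: 130 days at 5.1% → €3,222,000 × 5.1% × 130/365 = €58,525.6438
2033-09-02 to 2033-11-24: 84 days at 1.1% → €3,222,000 × 1.1% × 84/365 = €8,156.5151
2033-11-25 to 2033-12-31: 37 days at 3.6% → €3,222,000 × 3.6% × 37/365 = €11,758.0932
Total = €121,712.1534

€121,712.15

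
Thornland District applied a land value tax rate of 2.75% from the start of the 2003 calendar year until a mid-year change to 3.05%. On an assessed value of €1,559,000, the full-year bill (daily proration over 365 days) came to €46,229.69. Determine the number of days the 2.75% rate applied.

103 days

Let d = days at the first rate; then 365 − d days at the second rate.
€1,559,000 × [2.75%·d + 3.05%·(365−d)] / 365 = €46,229.69
Solving gives d = 103, so the new rate took effect on 14 Apr 2003.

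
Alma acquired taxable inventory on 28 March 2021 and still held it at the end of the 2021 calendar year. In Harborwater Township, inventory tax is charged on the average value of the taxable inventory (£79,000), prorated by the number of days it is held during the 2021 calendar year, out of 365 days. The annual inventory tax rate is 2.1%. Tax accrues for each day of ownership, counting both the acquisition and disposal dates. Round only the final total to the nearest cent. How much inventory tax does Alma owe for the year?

£1,268.11

Days held (28 March – 31 December 2021): 279 out of 365
Tax = £79,000 × 2.1% × 279/365 = £1,268.1123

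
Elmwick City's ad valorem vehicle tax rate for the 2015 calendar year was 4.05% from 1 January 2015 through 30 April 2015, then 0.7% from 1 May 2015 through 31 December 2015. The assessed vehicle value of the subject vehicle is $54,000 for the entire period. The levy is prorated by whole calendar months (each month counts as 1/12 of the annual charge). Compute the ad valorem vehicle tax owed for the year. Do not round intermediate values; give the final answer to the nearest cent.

$981.00

1 January – 30 April 2015: 4 months at 4.05% → $54,000 × 4.05% × 4/12 = $729.0000
1 May – 31 December 2015: 8 months at 0.7% → $54,000 × 0.7% × 8/12 = $252.0000
Total = $981.0000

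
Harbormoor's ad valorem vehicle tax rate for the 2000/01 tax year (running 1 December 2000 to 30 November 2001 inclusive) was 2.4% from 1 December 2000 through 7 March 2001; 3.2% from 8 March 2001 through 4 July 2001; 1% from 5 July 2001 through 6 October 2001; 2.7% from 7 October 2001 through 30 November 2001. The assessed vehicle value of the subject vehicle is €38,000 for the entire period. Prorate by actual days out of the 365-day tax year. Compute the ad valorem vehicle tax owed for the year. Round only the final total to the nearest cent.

1 December 2000 – 7 March 2001: 97 days at 2.4% → €38,000 × 2.4% × 97/365 = €242.3671
8 March – 4 July 2001: 119 days at 3.2% → €38,000 × 3.2% × 119/365 = €396.4493
5 July – 6 October 2001: 94 days at 1% → €38,000 × 1% × 94/365 = €97.8630
7 October – 30 November 2001: 55 days at 2.7% → €38,000 × 2.7% × 55/365 = €154.6027
Total = €891.2822

€891.28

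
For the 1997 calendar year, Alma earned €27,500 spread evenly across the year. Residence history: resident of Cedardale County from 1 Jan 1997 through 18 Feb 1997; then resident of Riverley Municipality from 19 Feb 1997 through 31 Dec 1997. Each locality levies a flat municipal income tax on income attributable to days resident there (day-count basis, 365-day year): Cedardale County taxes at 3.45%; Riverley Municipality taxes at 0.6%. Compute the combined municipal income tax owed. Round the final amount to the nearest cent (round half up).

€270.22

Cedardale County, 1 Jan – 18 Feb 1997: 49 days → €27,500 × 3.45% × 49/365 = €127.3664
Riverley Municipality, 19 Feb – 31 Dec 1997: 316 days → €27,500 × 0.6% × 316/365 = €142.8493
Total = €270.2158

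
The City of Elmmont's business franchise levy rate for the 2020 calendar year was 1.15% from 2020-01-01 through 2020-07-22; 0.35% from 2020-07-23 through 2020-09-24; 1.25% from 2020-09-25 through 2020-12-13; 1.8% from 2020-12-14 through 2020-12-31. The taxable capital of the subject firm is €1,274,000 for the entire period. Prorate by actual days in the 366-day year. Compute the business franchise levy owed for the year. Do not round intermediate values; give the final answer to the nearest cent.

2020-01-01 to 2020-07-22: 204 days at 1.15% → €1,274,000 × 1.15% × 204/366 = €8,166.1311
2020-07-23 to 2020-09-24: 64 days at 0.35% → €1,274,000 × 0.35% × 64/366 = €779.7158
2020-09-25 to 2020-12-13: 80 days at 1.25% → €1,274,000 × 1.25% × 80/366 = €3,480.8743
2020-12-14 to 2020-12-31: 18 days at 1.8% → €1,274,000 × 1.8% × 18/366 = €1,127.8033
Total = €13,554.5246

€13,554.52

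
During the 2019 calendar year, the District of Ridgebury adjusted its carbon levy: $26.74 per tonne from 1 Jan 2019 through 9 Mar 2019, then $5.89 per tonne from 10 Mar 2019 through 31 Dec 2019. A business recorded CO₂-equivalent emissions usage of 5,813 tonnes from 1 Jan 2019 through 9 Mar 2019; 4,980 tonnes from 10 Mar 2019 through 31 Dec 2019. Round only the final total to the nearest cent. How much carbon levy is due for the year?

$184771.82

1 Jan – 9 Mar 2019: 5,813 tonnes at $26.74/tonne → $155439.62
10 Mar – 31 Dec 2019: 4,980 tonnes at $5.89/tonne → $29332.20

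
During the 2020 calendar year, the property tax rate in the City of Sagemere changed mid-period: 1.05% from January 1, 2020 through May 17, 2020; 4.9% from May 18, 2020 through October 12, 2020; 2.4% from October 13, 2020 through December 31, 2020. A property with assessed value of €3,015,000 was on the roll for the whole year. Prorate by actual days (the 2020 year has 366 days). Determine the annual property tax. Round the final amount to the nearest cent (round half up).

€87,492.66

January 1 – May 17, 2020: 138 days at 1.05% → €3,015,000 × 1.05% × 138/366 = €11,936.4344
May 18 – October 12, 2020: 148 days at 4.9% → €3,015,000 × 4.9% × 148/366 = €59,739.8361
October 13 – December 31, 2020: 80 days at 2.4% → €3,015,000 × 2.4% × 80/366 = €15,816.3934
Total = €87,492.6639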